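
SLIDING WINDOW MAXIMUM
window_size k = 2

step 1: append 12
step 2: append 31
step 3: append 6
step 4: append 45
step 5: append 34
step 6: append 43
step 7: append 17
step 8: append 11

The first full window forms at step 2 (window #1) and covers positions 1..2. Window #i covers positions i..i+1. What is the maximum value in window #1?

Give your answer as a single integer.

Answer: 31

Derivation:
step 1: append 12 -> window=[12] (not full yet)
step 2: append 31 -> window=[12, 31] -> max=31
Window #1 max = 31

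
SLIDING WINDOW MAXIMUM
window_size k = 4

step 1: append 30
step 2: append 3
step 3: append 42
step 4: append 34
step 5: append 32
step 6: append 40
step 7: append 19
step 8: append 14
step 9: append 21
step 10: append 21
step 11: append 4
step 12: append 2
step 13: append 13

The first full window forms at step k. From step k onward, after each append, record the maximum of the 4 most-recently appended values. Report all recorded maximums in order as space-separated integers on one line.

step 1: append 30 -> window=[30] (not full yet)
step 2: append 3 -> window=[30, 3] (not full yet)
step 3: append 42 -> window=[30, 3, 42] (not full yet)
step 4: append 34 -> window=[30, 3, 42, 34] -> max=42
step 5: append 32 -> window=[3, 42, 34, 32] -> max=42
step 6: append 40 -> window=[42, 34, 32, 40] -> max=42
step 7: append 19 -> window=[34, 32, 40, 19] -> max=40
step 8: append 14 -> window=[32, 40, 19, 14] -> max=40
step 9: append 21 -> window=[40, 19, 14, 21] -> max=40
step 10: append 21 -> window=[19, 14, 21, 21] -> max=21
step 11: append 4 -> window=[14, 21, 21, 4] -> max=21
step 12: append 2 -> window=[21, 21, 4, 2] -> max=21
step 13: append 13 -> window=[21, 4, 2, 13] -> max=21

Answer: 42 42 42 40 40 40 21 21 21 21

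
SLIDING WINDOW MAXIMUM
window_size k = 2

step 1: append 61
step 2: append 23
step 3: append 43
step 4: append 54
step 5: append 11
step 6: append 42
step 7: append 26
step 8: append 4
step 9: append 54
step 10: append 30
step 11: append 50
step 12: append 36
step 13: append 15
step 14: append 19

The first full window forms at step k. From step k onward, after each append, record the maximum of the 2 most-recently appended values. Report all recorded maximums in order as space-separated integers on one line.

Answer: 61 43 54 54 42 42 26 54 54 50 50 36 19

Derivation:
step 1: append 61 -> window=[61] (not full yet)
step 2: append 23 -> window=[61, 23] -> max=61
step 3: append 43 -> window=[23, 43] -> max=43
step 4: append 54 -> window=[43, 54] -> max=54
step 5: append 11 -> window=[54, 11] -> max=54
step 6: append 42 -> window=[11, 42] -> max=42
step 7: append 26 -> window=[42, 26] -> max=42
step 8: append 4 -> window=[26, 4] -> max=26
step 9: append 54 -> window=[4, 54] -> max=54
step 10: append 30 -> window=[54, 30] -> max=54
step 11: append 50 -> window=[30, 50] -> max=50
step 12: append 36 -> window=[50, 36] -> max=50
step 13: append 15 -> window=[36, 15] -> max=36
step 14: append 19 -> window=[15, 19] -> max=19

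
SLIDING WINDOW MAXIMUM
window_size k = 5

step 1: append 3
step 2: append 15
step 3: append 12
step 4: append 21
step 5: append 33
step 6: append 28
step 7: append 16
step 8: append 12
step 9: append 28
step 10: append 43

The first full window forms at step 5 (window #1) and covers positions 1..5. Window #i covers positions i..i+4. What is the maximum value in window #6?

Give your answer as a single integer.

step 1: append 3 -> window=[3] (not full yet)
step 2: append 15 -> window=[3, 15] (not full yet)
step 3: append 12 -> window=[3, 15, 12] (not full yet)
step 4: append 21 -> window=[3, 15, 12, 21] (not full yet)
step 5: append 33 -> window=[3, 15, 12, 21, 33] -> max=33
step 6: append 28 -> window=[15, 12, 21, 33, 28] -> max=33
step 7: append 16 -> window=[12, 21, 33, 28, 16] -> max=33
step 8: append 12 -> window=[21, 33, 28, 16, 12] -> max=33
step 9: append 28 -> window=[33, 28, 16, 12, 28] -> max=33
step 10: append 43 -> window=[28, 16, 12, 28, 43] -> max=43
Window #6 max = 43

Answer: 43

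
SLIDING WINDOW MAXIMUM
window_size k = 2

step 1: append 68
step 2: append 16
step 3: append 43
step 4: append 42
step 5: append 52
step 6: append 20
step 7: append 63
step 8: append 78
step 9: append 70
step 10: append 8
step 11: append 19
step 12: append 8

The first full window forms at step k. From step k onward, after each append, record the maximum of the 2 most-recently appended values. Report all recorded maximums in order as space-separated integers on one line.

step 1: append 68 -> window=[68] (not full yet)
step 2: append 16 -> window=[68, 16] -> max=68
step 3: append 43 -> window=[16, 43] -> max=43
step 4: append 42 -> window=[43, 42] -> max=43
step 5: append 52 -> window=[42, 52] -> max=52
step 6: append 20 -> window=[52, 20] -> max=52
step 7: append 63 -> window=[20, 63] -> max=63
step 8: append 78 -> window=[63, 78] -> max=78
step 9: append 70 -> window=[78, 70] -> max=78
step 10: append 8 -> window=[70, 8] -> max=70
step 11: append 19 -> window=[8, 19] -> max=19
step 12: append 8 -> window=[19, 8] -> max=19

Answer: 68 43 43 52 52 63 78 78 70 19 19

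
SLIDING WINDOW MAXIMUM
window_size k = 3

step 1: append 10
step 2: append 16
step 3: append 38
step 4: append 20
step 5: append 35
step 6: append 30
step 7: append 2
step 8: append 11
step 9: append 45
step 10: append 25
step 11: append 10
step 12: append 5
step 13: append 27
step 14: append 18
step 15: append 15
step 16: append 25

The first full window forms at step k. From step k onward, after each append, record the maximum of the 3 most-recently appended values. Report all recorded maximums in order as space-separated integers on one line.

Answer: 38 38 38 35 35 30 45 45 45 25 27 27 27 25

Derivation:
step 1: append 10 -> window=[10] (not full yet)
step 2: append 16 -> window=[10, 16] (not full yet)
step 3: append 38 -> window=[10, 16, 38] -> max=38
step 4: append 20 -> window=[16, 38, 20] -> max=38
step 5: append 35 -> window=[38, 20, 35] -> max=38
step 6: append 30 -> window=[20, 35, 30] -> max=35
step 7: append 2 -> window=[35, 30, 2] -> max=35
step 8: append 11 -> window=[30, 2, 11] -> max=30
step 9: append 45 -> window=[2, 11, 45] -> max=45
step 10: append 25 -> window=[11, 45, 25] -> max=45
step 11: append 10 -> window=[45, 25, 10] -> max=45
step 12: append 5 -> window=[25, 10, 5] -> max=25
step 13: append 27 -> window=[10, 5, 27] -> max=27
step 14: append 18 -> window=[5, 27, 18] -> max=27
step 15: append 15 -> window=[27, 18, 15] -> max=27
step 16: append 25 -> window=[18, 15, 25] -> max=25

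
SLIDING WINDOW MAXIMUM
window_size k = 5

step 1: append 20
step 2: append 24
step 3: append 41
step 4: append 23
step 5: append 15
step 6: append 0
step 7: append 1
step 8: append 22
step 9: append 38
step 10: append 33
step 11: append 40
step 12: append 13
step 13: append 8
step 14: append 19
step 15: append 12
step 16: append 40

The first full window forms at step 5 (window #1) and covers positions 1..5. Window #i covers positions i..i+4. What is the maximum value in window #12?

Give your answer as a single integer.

step 1: append 20 -> window=[20] (not full yet)
step 2: append 24 -> window=[20, 24] (not full yet)
step 3: append 41 -> window=[20, 24, 41] (not full yet)
step 4: append 23 -> window=[20, 24, 41, 23] (not full yet)
step 5: append 15 -> window=[20, 24, 41, 23, 15] -> max=41
step 6: append 0 -> window=[24, 41, 23, 15, 0] -> max=41
step 7: append 1 -> window=[41, 23, 15, 0, 1] -> max=41
step 8: append 22 -> window=[23, 15, 0, 1, 22] -> max=23
step 9: append 38 -> window=[15, 0, 1, 22, 38] -> max=38
step 10: append 33 -> window=[0, 1, 22, 38, 33] -> max=38
step 11: append 40 -> window=[1, 22, 38, 33, 40] -> max=40
step 12: append 13 -> window=[22, 38, 33, 40, 13] -> max=40
step 13: append 8 -> window=[38, 33, 40, 13, 8] -> max=40
step 14: append 19 -> window=[33, 40, 13, 8, 19] -> max=40
step 15: append 12 -> window=[40, 13, 8, 19, 12] -> max=40
step 16: append 40 -> window=[13, 8, 19, 12, 40] -> max=40
Window #12 max = 40

Answer: 40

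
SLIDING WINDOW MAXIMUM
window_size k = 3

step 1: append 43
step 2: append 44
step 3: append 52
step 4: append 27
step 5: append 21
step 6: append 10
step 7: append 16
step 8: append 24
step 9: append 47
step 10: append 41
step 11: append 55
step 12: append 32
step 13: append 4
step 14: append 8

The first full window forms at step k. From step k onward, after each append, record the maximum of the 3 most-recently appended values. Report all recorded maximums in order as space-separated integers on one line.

Answer: 52 52 52 27 21 24 47 47 55 55 55 32

Derivation:
step 1: append 43 -> window=[43] (not full yet)
step 2: append 44 -> window=[43, 44] (not full yet)
step 3: append 52 -> window=[43, 44, 52] -> max=52
step 4: append 27 -> window=[44, 52, 27] -> max=52
step 5: append 21 -> window=[52, 27, 21] -> max=52
step 6: append 10 -> window=[27, 21, 10] -> max=27
step 7: append 16 -> window=[21, 10, 16] -> max=21
step 8: append 24 -> window=[10, 16, 24] -> max=24
step 9: append 47 -> window=[16, 24, 47] -> max=47
step 10: append 41 -> window=[24, 47, 41] -> max=47
step 11: append 55 -> window=[47, 41, 55] -> max=55
step 12: append 32 -> window=[41, 55, 32] -> max=55
step 13: append 4 -> window=[55, 32, 4] -> max=55
step 14: append 8 -> window=[32, 4, 8] -> max=32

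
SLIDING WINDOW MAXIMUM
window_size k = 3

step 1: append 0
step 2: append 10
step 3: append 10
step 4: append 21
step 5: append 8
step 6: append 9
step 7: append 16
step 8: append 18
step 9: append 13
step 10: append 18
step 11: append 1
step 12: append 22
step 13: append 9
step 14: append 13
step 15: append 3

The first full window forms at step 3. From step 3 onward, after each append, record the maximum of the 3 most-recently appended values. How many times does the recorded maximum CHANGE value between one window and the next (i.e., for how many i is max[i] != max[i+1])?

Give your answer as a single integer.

Answer: 5

Derivation:
step 1: append 0 -> window=[0] (not full yet)
step 2: append 10 -> window=[0, 10] (not full yet)
step 3: append 10 -> window=[0, 10, 10] -> max=10
step 4: append 21 -> window=[10, 10, 21] -> max=21
step 5: append 8 -> window=[10, 21, 8] -> max=21
step 6: append 9 -> window=[21, 8, 9] -> max=21
step 7: append 16 -> window=[8, 9, 16] -> max=16
step 8: append 18 -> window=[9, 16, 18] -> max=18
step 9: append 13 -> window=[16, 18, 13] -> max=18
step 10: append 18 -> window=[18, 13, 18] -> max=18
step 11: append 1 -> window=[13, 18, 1] -> max=18
step 12: append 22 -> window=[18, 1, 22] -> max=22
step 13: append 9 -> window=[1, 22, 9] -> max=22
step 14: append 13 -> window=[22, 9, 13] -> max=22
step 15: append 3 -> window=[9, 13, 3] -> max=13
Recorded maximums: 10 21 21 21 16 18 18 18 18 22 22 22 13
Changes between consecutive maximums: 5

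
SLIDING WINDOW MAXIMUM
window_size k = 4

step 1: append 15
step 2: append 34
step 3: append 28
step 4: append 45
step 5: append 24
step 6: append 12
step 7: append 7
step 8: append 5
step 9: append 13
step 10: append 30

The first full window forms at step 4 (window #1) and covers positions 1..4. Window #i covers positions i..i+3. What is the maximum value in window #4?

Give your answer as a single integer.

Answer: 45

Derivation:
step 1: append 15 -> window=[15] (not full yet)
step 2: append 34 -> window=[15, 34] (not full yet)
step 3: append 28 -> window=[15, 34, 28] (not full yet)
step 4: append 45 -> window=[15, 34, 28, 45] -> max=45
step 5: append 24 -> window=[34, 28, 45, 24] -> max=45
step 6: append 12 -> window=[28, 45, 24, 12] -> max=45
step 7: append 7 -> window=[45, 24, 12, 7] -> max=45
Window #4 max = 45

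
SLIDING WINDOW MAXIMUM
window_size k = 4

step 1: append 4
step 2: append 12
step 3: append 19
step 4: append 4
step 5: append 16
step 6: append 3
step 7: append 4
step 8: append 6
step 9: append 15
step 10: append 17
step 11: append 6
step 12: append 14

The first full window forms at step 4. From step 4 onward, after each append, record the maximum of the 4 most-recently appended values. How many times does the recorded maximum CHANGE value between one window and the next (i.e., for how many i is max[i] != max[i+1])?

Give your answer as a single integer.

Answer: 3

Derivation:
step 1: append 4 -> window=[4] (not full yet)
step 2: append 12 -> window=[4, 12] (not full yet)
step 3: append 19 -> window=[4, 12, 19] (not full yet)
step 4: append 4 -> window=[4, 12, 19, 4] -> max=19
step 5: append 16 -> window=[12, 19, 4, 16] -> max=19
step 6: append 3 -> window=[19, 4, 16, 3] -> max=19
step 7: append 4 -> window=[4, 16, 3, 4] -> max=16
step 8: append 6 -> window=[16, 3, 4, 6] -> max=16
step 9: append 15 -> window=[3, 4, 6, 15] -> max=15
step 10: append 17 -> window=[4, 6, 15, 17] -> max=17
step 11: append 6 -> window=[6, 15, 17, 6] -> max=17
step 12: append 14 -> window=[15, 17, 6, 14] -> max=17
Recorded maximums: 19 19 19 16 16 15 17 17 17
Changes between consecutive maximums: 3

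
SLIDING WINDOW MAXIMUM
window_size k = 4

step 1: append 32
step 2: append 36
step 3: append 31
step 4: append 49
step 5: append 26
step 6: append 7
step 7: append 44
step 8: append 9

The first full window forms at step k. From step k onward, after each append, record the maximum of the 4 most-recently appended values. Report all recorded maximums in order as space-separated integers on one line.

step 1: append 32 -> window=[32] (not full yet)
step 2: append 36 -> window=[32, 36] (not full yet)
step 3: append 31 -> window=[32, 36, 31] (not full yet)
step 4: append 49 -> window=[32, 36, 31, 49] -> max=49
step 5: append 26 -> window=[36, 31, 49, 26] -> max=49
step 6: append 7 -> window=[31, 49, 26, 7] -> max=49
step 7: append 44 -> window=[49, 26, 7, 44] -> max=49
step 8: append 9 -> window=[26, 7, 44, 9] -> max=44

Answer: 49 49 49 49 44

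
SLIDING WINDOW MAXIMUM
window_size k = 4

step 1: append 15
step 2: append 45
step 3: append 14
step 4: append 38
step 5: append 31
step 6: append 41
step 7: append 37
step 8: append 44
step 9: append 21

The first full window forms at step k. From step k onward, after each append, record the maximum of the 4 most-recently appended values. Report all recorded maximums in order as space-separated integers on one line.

Answer: 45 45 41 41 44 44

Derivation:
step 1: append 15 -> window=[15] (not full yet)
step 2: append 45 -> window=[15, 45] (not full yet)
step 3: append 14 -> window=[15, 45, 14] (not full yet)
step 4: append 38 -> window=[15, 45, 14, 38] -> max=45
step 5: append 31 -> window=[45, 14, 38, 31] -> max=45
step 6: append 41 -> window=[14, 38, 31, 41] -> max=41
step 7: append 37 -> window=[38, 31, 41, 37] -> max=41
step 8: append 44 -> window=[31, 41, 37, 44] -> max=44
step 9: append 21 -> window=[41, 37, 44, 21] -> max=44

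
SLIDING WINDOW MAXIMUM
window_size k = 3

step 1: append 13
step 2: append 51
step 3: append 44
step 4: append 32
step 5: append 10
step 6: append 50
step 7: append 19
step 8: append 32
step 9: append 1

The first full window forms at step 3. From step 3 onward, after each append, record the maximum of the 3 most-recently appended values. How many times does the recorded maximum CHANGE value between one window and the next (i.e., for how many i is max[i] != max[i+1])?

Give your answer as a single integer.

step 1: append 13 -> window=[13] (not full yet)
step 2: append 51 -> window=[13, 51] (not full yet)
step 3: append 44 -> window=[13, 51, 44] -> max=51
step 4: append 32 -> window=[51, 44, 32] -> max=51
step 5: append 10 -> window=[44, 32, 10] -> max=44
step 6: append 50 -> window=[32, 10, 50] -> max=50
step 7: append 19 -> window=[10, 50, 19] -> max=50
step 8: append 32 -> window=[50, 19, 32] -> max=50
step 9: append 1 -> window=[19, 32, 1] -> max=32
Recorded maximums: 51 51 44 50 50 50 32
Changes between consecutive maximums: 3

Answer: 3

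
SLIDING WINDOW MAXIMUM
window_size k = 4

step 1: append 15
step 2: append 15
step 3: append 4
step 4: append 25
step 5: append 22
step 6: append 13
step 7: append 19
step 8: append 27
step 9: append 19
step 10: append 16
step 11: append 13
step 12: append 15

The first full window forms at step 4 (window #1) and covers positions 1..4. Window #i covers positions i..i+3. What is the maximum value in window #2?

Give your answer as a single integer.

Answer: 25

Derivation:
step 1: append 15 -> window=[15] (not full yet)
step 2: append 15 -> window=[15, 15] (not full yet)
step 3: append 4 -> window=[15, 15, 4] (not full yet)
step 4: append 25 -> window=[15, 15, 4, 25] -> max=25
step 5: append 22 -> window=[15, 4, 25, 22] -> max=25
Window #2 max = 25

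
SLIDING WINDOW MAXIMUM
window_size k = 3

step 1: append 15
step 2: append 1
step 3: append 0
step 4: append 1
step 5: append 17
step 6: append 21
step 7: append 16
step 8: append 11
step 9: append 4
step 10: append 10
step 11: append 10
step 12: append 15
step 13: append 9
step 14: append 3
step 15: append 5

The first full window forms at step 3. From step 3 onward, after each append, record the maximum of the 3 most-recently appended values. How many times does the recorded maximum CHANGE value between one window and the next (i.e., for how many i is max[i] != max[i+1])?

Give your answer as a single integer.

Answer: 8

Derivation:
step 1: append 15 -> window=[15] (not full yet)
step 2: append 1 -> window=[15, 1] (not full yet)
step 3: append 0 -> window=[15, 1, 0] -> max=15
step 4: append 1 -> window=[1, 0, 1] -> max=1
step 5: append 17 -> window=[0, 1, 17] -> max=17
step 6: append 21 -> window=[1, 17, 21] -> max=21
step 7: append 16 -> window=[17, 21, 16] -> max=21
step 8: append 11 -> window=[21, 16, 11] -> max=21
step 9: append 4 -> window=[16, 11, 4] -> max=16
step 10: append 10 -> window=[11, 4, 10] -> max=11
step 11: append 10 -> window=[4, 10, 10] -> max=10
step 12: append 15 -> window=[10, 10, 15] -> max=15
step 13: append 9 -> window=[10, 15, 9] -> max=15
step 14: append 3 -> window=[15, 9, 3] -> max=15
step 15: append 5 -> window=[9, 3, 5] -> max=9
Recorded maximums: 15 1 17 21 21 21 16 11 10 15 15 15 9
Changes between consecutive maximums: 8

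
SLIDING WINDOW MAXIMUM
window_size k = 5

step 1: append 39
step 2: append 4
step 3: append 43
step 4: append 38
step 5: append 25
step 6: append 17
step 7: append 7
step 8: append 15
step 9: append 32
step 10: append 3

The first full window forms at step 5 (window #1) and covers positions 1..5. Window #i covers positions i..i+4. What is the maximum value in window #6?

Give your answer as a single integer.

Answer: 32

Derivation:
step 1: append 39 -> window=[39] (not full yet)
step 2: append 4 -> window=[39, 4] (not full yet)
step 3: append 43 -> window=[39, 4, 43] (not full yet)
step 4: append 38 -> window=[39, 4, 43, 38] (not full yet)
step 5: append 25 -> window=[39, 4, 43, 38, 25] -> max=43
step 6: append 17 -> window=[4, 43, 38, 25, 17] -> max=43
step 7: append 7 -> window=[43, 38, 25, 17, 7] -> max=43
step 8: append 15 -> window=[38, 25, 17, 7, 15] -> max=38
step 9: append 32 -> window=[25, 17, 7, 15, 32] -> max=32
step 10: append 3 -> window=[17, 7, 15, 32, 3] -> max=32
Window #6 max = 32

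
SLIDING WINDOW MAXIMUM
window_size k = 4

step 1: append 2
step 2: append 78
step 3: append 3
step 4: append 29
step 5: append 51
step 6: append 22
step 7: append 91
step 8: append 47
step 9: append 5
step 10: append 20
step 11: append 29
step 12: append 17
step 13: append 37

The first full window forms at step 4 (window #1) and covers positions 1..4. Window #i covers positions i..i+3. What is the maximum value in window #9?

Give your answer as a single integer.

step 1: append 2 -> window=[2] (not full yet)
step 2: append 78 -> window=[2, 78] (not full yet)
step 3: append 3 -> window=[2, 78, 3] (not full yet)
step 4: append 29 -> window=[2, 78, 3, 29] -> max=78
step 5: append 51 -> window=[78, 3, 29, 51] -> max=78
step 6: append 22 -> window=[3, 29, 51, 22] -> max=51
step 7: append 91 -> window=[29, 51, 22, 91] -> max=91
step 8: append 47 -> window=[51, 22, 91, 47] -> max=91
step 9: append 5 -> window=[22, 91, 47, 5] -> max=91
step 10: append 20 -> window=[91, 47, 5, 20] -> max=91
step 11: append 29 -> window=[47, 5, 20, 29] -> max=47
step 12: append 17 -> window=[5, 20, 29, 17] -> max=29
Window #9 max = 29

Answer: 29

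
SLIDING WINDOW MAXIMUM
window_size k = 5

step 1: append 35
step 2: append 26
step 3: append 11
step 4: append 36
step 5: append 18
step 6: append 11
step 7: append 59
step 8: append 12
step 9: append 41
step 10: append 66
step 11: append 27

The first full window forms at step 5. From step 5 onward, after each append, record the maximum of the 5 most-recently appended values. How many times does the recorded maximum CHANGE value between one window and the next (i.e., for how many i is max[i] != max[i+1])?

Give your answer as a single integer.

step 1: append 35 -> window=[35] (not full yet)
step 2: append 26 -> window=[35, 26] (not full yet)
step 3: append 11 -> window=[35, 26, 11] (not full yet)
step 4: append 36 -> window=[35, 26, 11, 36] (not full yet)
step 5: append 18 -> window=[35, 26, 11, 36, 18] -> max=36
step 6: append 11 -> window=[26, 11, 36, 18, 11] -> max=36
step 7: append 59 -> window=[11, 36, 18, 11, 59] -> max=59
step 8: append 12 -> window=[36, 18, 11, 59, 12] -> max=59
step 9: append 41 -> window=[18, 11, 59, 12, 41] -> max=59
step 10: append 66 -> window=[11, 59, 12, 41, 66] -> max=66
step 11: append 27 -> window=[59, 12, 41, 66, 27] -> max=66
Recorded maximums: 36 36 59 59 59 66 66
Changes between consecutive maximums: 2

Answer: 2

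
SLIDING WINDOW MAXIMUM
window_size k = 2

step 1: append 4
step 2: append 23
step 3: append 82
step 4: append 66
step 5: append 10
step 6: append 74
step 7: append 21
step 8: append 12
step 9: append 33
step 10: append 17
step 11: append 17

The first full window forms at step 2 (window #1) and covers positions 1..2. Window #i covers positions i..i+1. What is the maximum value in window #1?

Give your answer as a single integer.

Answer: 23

Derivation:
step 1: append 4 -> window=[4] (not full yet)
step 2: append 23 -> window=[4, 23] -> max=23
Window #1 max = 23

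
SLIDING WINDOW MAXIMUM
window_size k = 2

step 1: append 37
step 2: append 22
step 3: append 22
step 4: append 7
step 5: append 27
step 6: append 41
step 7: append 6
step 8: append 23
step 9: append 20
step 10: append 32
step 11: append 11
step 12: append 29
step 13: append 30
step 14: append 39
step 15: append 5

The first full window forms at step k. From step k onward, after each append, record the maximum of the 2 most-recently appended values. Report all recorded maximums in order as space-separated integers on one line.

Answer: 37 22 22 27 41 41 23 23 32 32 29 30 39 39

Derivation:
step 1: append 37 -> window=[37] (not full yet)
step 2: append 22 -> window=[37, 22] -> max=37
step 3: append 22 -> window=[22, 22] -> max=22
step 4: append 7 -> window=[22, 7] -> max=22
step 5: append 27 -> window=[7, 27] -> max=27
step 6: append 41 -> window=[27, 41] -> max=41
step 7: append 6 -> window=[41, 6] -> max=41
step 8: append 23 -> window=[6, 23] -> max=23
step 9: append 20 -> window=[23, 20] -> max=23
step 10: append 32 -> window=[20, 32] -> max=32
step 11: append 11 -> window=[32, 11] -> max=32
step 12: append 29 -> window=[11, 29] -> max=29
step 13: append 30 -> window=[29, 30] -> max=30
step 14: append 39 -> window=[30, 39] -> max=39
step 15: append 5 -> window=[39, 5] -> max=39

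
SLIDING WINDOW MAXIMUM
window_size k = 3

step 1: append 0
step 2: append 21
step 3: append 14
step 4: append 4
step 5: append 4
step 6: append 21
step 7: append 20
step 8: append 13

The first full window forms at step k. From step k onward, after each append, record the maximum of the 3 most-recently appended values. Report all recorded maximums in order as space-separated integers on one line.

Answer: 21 21 14 21 21 21

Derivation:
step 1: append 0 -> window=[0] (not full yet)
step 2: append 21 -> window=[0, 21] (not full yet)
step 3: append 14 -> window=[0, 21, 14] -> max=21
step 4: append 4 -> window=[21, 14, 4] -> max=21
step 5: append 4 -> window=[14, 4, 4] -> max=14
step 6: append 21 -> window=[4, 4, 21] -> max=21
step 7: append 20 -> window=[4, 21, 20] -> max=21
step 8: append 13 -> window=[21, 20, 13] -> max=21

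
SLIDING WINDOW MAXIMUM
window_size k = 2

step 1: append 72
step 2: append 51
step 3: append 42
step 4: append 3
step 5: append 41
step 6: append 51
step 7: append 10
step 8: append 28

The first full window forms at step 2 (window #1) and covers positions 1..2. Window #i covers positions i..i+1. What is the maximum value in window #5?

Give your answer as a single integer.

step 1: append 72 -> window=[72] (not full yet)
step 2: append 51 -> window=[72, 51] -> max=72
step 3: append 42 -> window=[51, 42] -> max=51
step 4: append 3 -> window=[42, 3] -> max=42
step 5: append 41 -> window=[3, 41] -> max=41
step 6: append 51 -> window=[41, 51] -> max=51
Window #5 max = 51

Answer: 51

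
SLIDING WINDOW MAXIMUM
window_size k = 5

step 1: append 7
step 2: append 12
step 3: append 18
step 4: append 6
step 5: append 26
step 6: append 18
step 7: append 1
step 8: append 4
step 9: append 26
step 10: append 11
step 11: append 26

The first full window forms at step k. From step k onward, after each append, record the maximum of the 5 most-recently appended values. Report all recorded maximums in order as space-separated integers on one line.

Answer: 26 26 26 26 26 26 26

Derivation:
step 1: append 7 -> window=[7] (not full yet)
step 2: append 12 -> window=[7, 12] (not full yet)
step 3: append 18 -> window=[7, 12, 18] (not full yet)
step 4: append 6 -> window=[7, 12, 18, 6] (not full yet)
step 5: append 26 -> window=[7, 12, 18, 6, 26] -> max=26
step 6: append 18 -> window=[12, 18, 6, 26, 18] -> max=26
step 7: append 1 -> window=[18, 6, 26, 18, 1] -> max=26
step 8: append 4 -> window=[6, 26, 18, 1, 4] -> max=26
step 9: append 26 -> window=[26, 18, 1, 4, 26] -> max=26
step 10: append 11 -> window=[18, 1, 4, 26, 11] -> max=26
step 11: append 26 -> window=[1, 4, 26, 11, 26] -> max=26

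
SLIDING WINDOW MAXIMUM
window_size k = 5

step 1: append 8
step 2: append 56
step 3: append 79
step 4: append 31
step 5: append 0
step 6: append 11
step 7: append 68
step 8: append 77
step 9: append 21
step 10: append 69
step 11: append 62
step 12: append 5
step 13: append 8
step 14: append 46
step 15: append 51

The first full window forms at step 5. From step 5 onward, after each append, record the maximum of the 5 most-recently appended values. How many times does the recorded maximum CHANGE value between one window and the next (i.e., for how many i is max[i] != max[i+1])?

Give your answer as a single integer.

Answer: 3

Derivation:
step 1: append 8 -> window=[8] (not full yet)
step 2: append 56 -> window=[8, 56] (not full yet)
step 3: append 79 -> window=[8, 56, 79] (not full yet)
step 4: append 31 -> window=[8, 56, 79, 31] (not full yet)
step 5: append 0 -> window=[8, 56, 79, 31, 0] -> max=79
step 6: append 11 -> window=[56, 79, 31, 0, 11] -> max=79
step 7: append 68 -> window=[79, 31, 0, 11, 68] -> max=79
step 8: append 77 -> window=[31, 0, 11, 68, 77] -> max=77
step 9: append 21 -> window=[0, 11, 68, 77, 21] -> max=77
step 10: append 69 -> window=[11, 68, 77, 21, 69] -> max=77
step 11: append 62 -> window=[68, 77, 21, 69, 62] -> max=77
step 12: append 5 -> window=[77, 21, 69, 62, 5] -> max=77
step 13: append 8 -> window=[21, 69, 62, 5, 8] -> max=69
step 14: append 46 -> window=[69, 62, 5, 8, 46] -> max=69
step 15: append 51 -> window=[62, 5, 8, 46, 51] -> max=62
Recorded maximums: 79 79 79 77 77 77 77 77 69 69 62
Changes between consecutive maximums: 3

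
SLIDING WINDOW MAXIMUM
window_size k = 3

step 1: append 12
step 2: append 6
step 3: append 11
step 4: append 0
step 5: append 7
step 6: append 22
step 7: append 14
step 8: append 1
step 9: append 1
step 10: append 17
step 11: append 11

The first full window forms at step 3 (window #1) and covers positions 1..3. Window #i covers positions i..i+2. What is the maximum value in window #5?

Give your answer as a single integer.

Answer: 22

Derivation:
step 1: append 12 -> window=[12] (not full yet)
step 2: append 6 -> window=[12, 6] (not full yet)
step 3: append 11 -> window=[12, 6, 11] -> max=12
step 4: append 0 -> window=[6, 11, 0] -> max=11
step 5: append 7 -> window=[11, 0, 7] -> max=11
step 6: append 22 -> window=[0, 7, 22] -> max=22
step 7: append 14 -> window=[7, 22, 14] -> max=22
Window #5 max = 22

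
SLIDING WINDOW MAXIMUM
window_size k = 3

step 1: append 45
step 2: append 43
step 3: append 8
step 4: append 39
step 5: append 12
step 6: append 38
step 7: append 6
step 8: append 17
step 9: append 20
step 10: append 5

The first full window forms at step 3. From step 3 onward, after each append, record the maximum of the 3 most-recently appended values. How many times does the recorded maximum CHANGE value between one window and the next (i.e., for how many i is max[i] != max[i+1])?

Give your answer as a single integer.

step 1: append 45 -> window=[45] (not full yet)
step 2: append 43 -> window=[45, 43] (not full yet)
step 3: append 8 -> window=[45, 43, 8] -> max=45
step 4: append 39 -> window=[43, 8, 39] -> max=43
step 5: append 12 -> window=[8, 39, 12] -> max=39
step 6: append 38 -> window=[39, 12, 38] -> max=39
step 7: append 6 -> window=[12, 38, 6] -> max=38
step 8: append 17 -> window=[38, 6, 17] -> max=38
step 9: append 20 -> window=[6, 17, 20] -> max=20
step 10: append 5 -> window=[17, 20, 5] -> max=20
Recorded maximums: 45 43 39 39 38 38 20 20
Changes between consecutive maximums: 4

Answer: 4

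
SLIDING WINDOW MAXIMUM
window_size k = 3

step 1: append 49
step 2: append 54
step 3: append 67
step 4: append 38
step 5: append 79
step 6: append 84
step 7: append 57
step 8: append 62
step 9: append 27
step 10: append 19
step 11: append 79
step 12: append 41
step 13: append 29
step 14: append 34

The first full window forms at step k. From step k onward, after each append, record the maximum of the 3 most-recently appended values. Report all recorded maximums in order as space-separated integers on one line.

step 1: append 49 -> window=[49] (not full yet)
step 2: append 54 -> window=[49, 54] (not full yet)
step 3: append 67 -> window=[49, 54, 67] -> max=67
step 4: append 38 -> window=[54, 67, 38] -> max=67
step 5: append 79 -> window=[67, 38, 79] -> max=79
step 6: append 84 -> window=[38, 79, 84] -> max=84
step 7: append 57 -> window=[79, 84, 57] -> max=84
step 8: append 62 -> window=[84, 57, 62] -> max=84
step 9: append 27 -> window=[57, 62, 27] -> max=62
step 10: append 19 -> window=[62, 27, 19] -> max=62
step 11: append 79 -> window=[27, 19, 79] -> max=79
step 12: append 41 -> window=[19, 79, 41] -> max=79
step 13: append 29 -> window=[79, 41, 29] -> max=79
step 14: append 34 -> window=[41, 29, 34] -> max=41

Answer: 67 67 79 84 84 84 62 62 79 79 79 41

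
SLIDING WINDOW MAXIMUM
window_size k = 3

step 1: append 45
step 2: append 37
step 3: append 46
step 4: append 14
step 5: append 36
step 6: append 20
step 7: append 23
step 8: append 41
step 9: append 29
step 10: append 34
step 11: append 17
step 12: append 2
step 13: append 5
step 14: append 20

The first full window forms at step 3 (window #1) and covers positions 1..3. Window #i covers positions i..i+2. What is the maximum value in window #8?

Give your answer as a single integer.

step 1: append 45 -> window=[45] (not full yet)
step 2: append 37 -> window=[45, 37] (not full yet)
step 3: append 46 -> window=[45, 37, 46] -> max=46
step 4: append 14 -> window=[37, 46, 14] -> max=46
step 5: append 36 -> window=[46, 14, 36] -> max=46
step 6: append 20 -> window=[14, 36, 20] -> max=36
step 7: append 23 -> window=[36, 20, 23] -> max=36
step 8: append 41 -> window=[20, 23, 41] -> max=41
step 9: append 29 -> window=[23, 41, 29] -> max=41
step 10: append 34 -> window=[41, 29, 34] -> max=41
Window #8 max = 41

Answer: 41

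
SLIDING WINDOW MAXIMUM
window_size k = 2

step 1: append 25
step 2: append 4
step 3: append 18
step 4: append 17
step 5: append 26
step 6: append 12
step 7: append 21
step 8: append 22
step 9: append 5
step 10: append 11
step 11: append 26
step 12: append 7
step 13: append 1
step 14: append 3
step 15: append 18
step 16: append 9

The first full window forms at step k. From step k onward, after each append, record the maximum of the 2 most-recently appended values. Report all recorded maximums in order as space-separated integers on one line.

Answer: 25 18 18 26 26 21 22 22 11 26 26 7 3 18 18

Derivation:
step 1: append 25 -> window=[25] (not full yet)
step 2: append 4 -> window=[25, 4] -> max=25
step 3: append 18 -> window=[4, 18] -> max=18
step 4: append 17 -> window=[18, 17] -> max=18
step 5: append 26 -> window=[17, 26] -> max=26
step 6: append 12 -> window=[26, 12] -> max=26
step 7: append 21 -> window=[12, 21] -> max=21
step 8: append 22 -> window=[21, 22] -> max=22
step 9: append 5 -> window=[22, 5] -> max=22
step 10: append 11 -> window=[5, 11] -> max=11
step 11: append 26 -> window=[11, 26] -> max=26
step 12: append 7 -> window=[26, 7] -> max=26
step 13: append 1 -> window=[7, 1] -> max=7
step 14: append 3 -> window=[1, 3] -> max=3
step 15: append 18 -> window=[3, 18] -> max=18
step 16: append 9 -> window=[18, 9] -> max=18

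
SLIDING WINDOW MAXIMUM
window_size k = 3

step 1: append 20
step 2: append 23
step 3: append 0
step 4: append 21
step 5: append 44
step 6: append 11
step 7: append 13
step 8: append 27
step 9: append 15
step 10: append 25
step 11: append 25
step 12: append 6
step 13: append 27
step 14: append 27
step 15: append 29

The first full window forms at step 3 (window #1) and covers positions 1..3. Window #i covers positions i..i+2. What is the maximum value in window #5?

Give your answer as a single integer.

step 1: append 20 -> window=[20] (not full yet)
step 2: append 23 -> window=[20, 23] (not full yet)
step 3: append 0 -> window=[20, 23, 0] -> max=23
step 4: append 21 -> window=[23, 0, 21] -> max=23
step 5: append 44 -> window=[0, 21, 44] -> max=44
step 6: append 11 -> window=[21, 44, 11] -> max=44
step 7: append 13 -> window=[44, 11, 13] -> max=44
Window #5 max = 44

Answer: 44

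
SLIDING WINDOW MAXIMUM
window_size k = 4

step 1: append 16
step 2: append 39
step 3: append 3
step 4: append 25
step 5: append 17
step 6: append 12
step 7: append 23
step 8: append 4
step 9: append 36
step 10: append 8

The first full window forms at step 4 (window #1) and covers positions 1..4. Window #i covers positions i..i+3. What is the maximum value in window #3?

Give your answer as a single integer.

step 1: append 16 -> window=[16] (not full yet)
step 2: append 39 -> window=[16, 39] (not full yet)
step 3: append 3 -> window=[16, 39, 3] (not full yet)
step 4: append 25 -> window=[16, 39, 3, 25] -> max=39
step 5: append 17 -> window=[39, 3, 25, 17] -> max=39
step 6: append 12 -> window=[3, 25, 17, 12] -> max=25
Window #3 max = 25

Answer: 25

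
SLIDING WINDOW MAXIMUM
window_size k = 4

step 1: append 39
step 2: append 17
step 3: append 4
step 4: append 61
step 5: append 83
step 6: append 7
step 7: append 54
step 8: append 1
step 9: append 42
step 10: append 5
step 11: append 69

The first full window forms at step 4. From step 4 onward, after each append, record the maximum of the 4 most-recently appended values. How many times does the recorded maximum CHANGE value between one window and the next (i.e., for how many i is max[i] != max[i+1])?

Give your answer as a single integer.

step 1: append 39 -> window=[39] (not full yet)
step 2: append 17 -> window=[39, 17] (not full yet)
step 3: append 4 -> window=[39, 17, 4] (not full yet)
step 4: append 61 -> window=[39, 17, 4, 61] -> max=61
step 5: append 83 -> window=[17, 4, 61, 83] -> max=83
step 6: append 7 -> window=[4, 61, 83, 7] -> max=83
step 7: append 54 -> window=[61, 83, 7, 54] -> max=83
step 8: append 1 -> window=[83, 7, 54, 1] -> max=83
step 9: append 42 -> window=[7, 54, 1, 42] -> max=54
step 10: append 5 -> window=[54, 1, 42, 5] -> max=54
step 11: append 69 -> window=[1, 42, 5, 69] -> max=69
Recorded maximums: 61 83 83 83 83 54 54 69
Changes between consecutive maximums: 3

Answer: 3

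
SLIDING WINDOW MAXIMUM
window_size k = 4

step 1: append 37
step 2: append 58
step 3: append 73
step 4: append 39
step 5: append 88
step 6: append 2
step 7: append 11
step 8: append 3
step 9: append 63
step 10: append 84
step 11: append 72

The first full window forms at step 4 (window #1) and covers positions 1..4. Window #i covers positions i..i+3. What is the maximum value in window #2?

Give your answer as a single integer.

step 1: append 37 -> window=[37] (not full yet)
step 2: append 58 -> window=[37, 58] (not full yet)
step 3: append 73 -> window=[37, 58, 73] (not full yet)
step 4: append 39 -> window=[37, 58, 73, 39] -> max=73
step 5: append 88 -> window=[58, 73, 39, 88] -> max=88
Window #2 max = 88

Answer: 88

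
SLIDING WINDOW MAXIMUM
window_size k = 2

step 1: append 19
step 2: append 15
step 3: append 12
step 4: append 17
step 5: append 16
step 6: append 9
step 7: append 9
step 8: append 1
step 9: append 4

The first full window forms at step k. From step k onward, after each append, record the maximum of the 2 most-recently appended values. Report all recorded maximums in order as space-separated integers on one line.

step 1: append 19 -> window=[19] (not full yet)
step 2: append 15 -> window=[19, 15] -> max=19
step 3: append 12 -> window=[15, 12] -> max=15
step 4: append 17 -> window=[12, 17] -> max=17
step 5: append 16 -> window=[17, 16] -> max=17
step 6: append 9 -> window=[16, 9] -> max=16
step 7: append 9 -> window=[9, 9] -> max=9
step 8: append 1 -> window=[9, 1] -> max=9
step 9: append 4 -> window=[1, 4] -> max=4

Answer: 19 15 17 17 16 9 9 4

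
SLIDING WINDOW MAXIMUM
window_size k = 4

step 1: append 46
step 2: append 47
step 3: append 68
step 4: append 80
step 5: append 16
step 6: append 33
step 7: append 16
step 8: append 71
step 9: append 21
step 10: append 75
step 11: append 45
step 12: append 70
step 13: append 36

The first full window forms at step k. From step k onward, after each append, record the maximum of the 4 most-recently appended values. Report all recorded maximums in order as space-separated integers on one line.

step 1: append 46 -> window=[46] (not full yet)
step 2: append 47 -> window=[46, 47] (not full yet)
step 3: append 68 -> window=[46, 47, 68] (not full yet)
step 4: append 80 -> window=[46, 47, 68, 80] -> max=80
step 5: append 16 -> window=[47, 68, 80, 16] -> max=80
step 6: append 33 -> window=[68, 80, 16, 33] -> max=80
step 7: append 16 -> window=[80, 16, 33, 16] -> max=80
step 8: append 71 -> window=[16, 33, 16, 71] -> max=71
step 9: append 21 -> window=[33, 16, 71, 21] -> max=71
step 10: append 75 -> window=[16, 71, 21, 75] -> max=75
step 11: append 45 -> window=[71, 21, 75, 45] -> max=75
step 12: append 70 -> window=[21, 75, 45, 70] -> max=75
step 13: append 36 -> window=[75, 45, 70, 36] -> max=75

Answer: 80 80 80 80 71 71 75 75 75 75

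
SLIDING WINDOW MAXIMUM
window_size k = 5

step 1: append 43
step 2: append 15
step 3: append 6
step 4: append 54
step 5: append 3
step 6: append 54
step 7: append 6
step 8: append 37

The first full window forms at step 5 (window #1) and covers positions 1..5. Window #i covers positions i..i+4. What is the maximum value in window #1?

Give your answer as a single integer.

Answer: 54

Derivation:
step 1: append 43 -> window=[43] (not full yet)
step 2: append 15 -> window=[43, 15] (not full yet)
step 3: append 6 -> window=[43, 15, 6] (not full yet)
step 4: append 54 -> window=[43, 15, 6, 54] (not full yet)
step 5: append 3 -> window=[43, 15, 6, 54, 3] -> max=54
Window #1 max = 54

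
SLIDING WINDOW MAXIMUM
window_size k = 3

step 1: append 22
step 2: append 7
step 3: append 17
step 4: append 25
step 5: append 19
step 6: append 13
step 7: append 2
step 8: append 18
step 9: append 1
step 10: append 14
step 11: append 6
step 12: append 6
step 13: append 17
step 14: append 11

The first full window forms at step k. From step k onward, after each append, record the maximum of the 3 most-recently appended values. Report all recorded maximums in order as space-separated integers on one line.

step 1: append 22 -> window=[22] (not full yet)
step 2: append 7 -> window=[22, 7] (not full yet)
step 3: append 17 -> window=[22, 7, 17] -> max=22
step 4: append 25 -> window=[7, 17, 25] -> max=25
step 5: append 19 -> window=[17, 25, 19] -> max=25
step 6: append 13 -> window=[25, 19, 13] -> max=25
step 7: append 2 -> window=[19, 13, 2] -> max=19
step 8: append 18 -> window=[13, 2, 18] -> max=18
step 9: append 1 -> window=[2, 18, 1] -> max=18
step 10: append 14 -> window=[18, 1, 14] -> max=18
step 11: append 6 -> window=[1, 14, 6] -> max=14
step 12: append 6 -> window=[14, 6, 6] -> max=14
step 13: append 17 -> window=[6, 6, 17] -> max=17
step 14: append 11 -> window=[6, 17, 11] -> max=17

Answer: 22 25 25 25 19 18 18 18 14 14 17 17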